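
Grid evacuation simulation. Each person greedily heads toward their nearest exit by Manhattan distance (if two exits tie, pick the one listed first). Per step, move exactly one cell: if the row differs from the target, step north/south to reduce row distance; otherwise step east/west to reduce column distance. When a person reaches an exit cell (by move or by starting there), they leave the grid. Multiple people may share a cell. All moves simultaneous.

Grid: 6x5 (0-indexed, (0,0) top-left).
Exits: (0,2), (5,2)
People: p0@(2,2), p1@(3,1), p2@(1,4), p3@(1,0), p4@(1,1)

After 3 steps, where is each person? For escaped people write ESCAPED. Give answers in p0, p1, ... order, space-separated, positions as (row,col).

Step 1: p0:(2,2)->(1,2) | p1:(3,1)->(4,1) | p2:(1,4)->(0,4) | p3:(1,0)->(0,0) | p4:(1,1)->(0,1)
Step 2: p0:(1,2)->(0,2)->EXIT | p1:(4,1)->(5,1) | p2:(0,4)->(0,3) | p3:(0,0)->(0,1) | p4:(0,1)->(0,2)->EXIT
Step 3: p0:escaped | p1:(5,1)->(5,2)->EXIT | p2:(0,3)->(0,2)->EXIT | p3:(0,1)->(0,2)->EXIT | p4:escaped

ESCAPED ESCAPED ESCAPED ESCAPED ESCAPED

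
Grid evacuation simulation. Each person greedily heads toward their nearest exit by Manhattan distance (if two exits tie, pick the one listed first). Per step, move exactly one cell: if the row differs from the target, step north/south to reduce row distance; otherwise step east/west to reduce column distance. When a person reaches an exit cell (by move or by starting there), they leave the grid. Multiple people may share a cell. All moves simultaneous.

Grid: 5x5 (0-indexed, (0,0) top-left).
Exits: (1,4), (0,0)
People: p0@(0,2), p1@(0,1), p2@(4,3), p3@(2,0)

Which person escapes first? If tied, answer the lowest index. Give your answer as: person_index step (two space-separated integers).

Step 1: p0:(0,2)->(0,1) | p1:(0,1)->(0,0)->EXIT | p2:(4,3)->(3,3) | p3:(2,0)->(1,0)
Step 2: p0:(0,1)->(0,0)->EXIT | p1:escaped | p2:(3,3)->(2,3) | p3:(1,0)->(0,0)->EXIT
Step 3: p0:escaped | p1:escaped | p2:(2,3)->(1,3) | p3:escaped
Step 4: p0:escaped | p1:escaped | p2:(1,3)->(1,4)->EXIT | p3:escaped
Exit steps: [2, 1, 4, 2]
First to escape: p1 at step 1

Answer: 1 1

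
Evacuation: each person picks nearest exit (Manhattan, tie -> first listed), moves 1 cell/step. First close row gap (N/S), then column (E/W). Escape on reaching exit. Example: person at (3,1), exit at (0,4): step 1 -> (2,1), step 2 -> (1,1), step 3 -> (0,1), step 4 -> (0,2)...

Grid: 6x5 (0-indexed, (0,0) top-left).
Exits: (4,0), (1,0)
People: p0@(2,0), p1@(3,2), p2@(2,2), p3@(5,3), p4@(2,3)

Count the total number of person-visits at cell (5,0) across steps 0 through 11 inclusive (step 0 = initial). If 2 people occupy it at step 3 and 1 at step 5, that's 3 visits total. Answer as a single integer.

Answer: 0

Derivation:
Step 0: p0@(2,0) p1@(3,2) p2@(2,2) p3@(5,3) p4@(2,3) -> at (5,0): 0 [-], cum=0
Step 1: p0@ESC p1@(4,2) p2@(1,2) p3@(4,3) p4@(1,3) -> at (5,0): 0 [-], cum=0
Step 2: p0@ESC p1@(4,1) p2@(1,1) p3@(4,2) p4@(1,2) -> at (5,0): 0 [-], cum=0
Step 3: p0@ESC p1@ESC p2@ESC p3@(4,1) p4@(1,1) -> at (5,0): 0 [-], cum=0
Step 4: p0@ESC p1@ESC p2@ESC p3@ESC p4@ESC -> at (5,0): 0 [-], cum=0
Total visits = 0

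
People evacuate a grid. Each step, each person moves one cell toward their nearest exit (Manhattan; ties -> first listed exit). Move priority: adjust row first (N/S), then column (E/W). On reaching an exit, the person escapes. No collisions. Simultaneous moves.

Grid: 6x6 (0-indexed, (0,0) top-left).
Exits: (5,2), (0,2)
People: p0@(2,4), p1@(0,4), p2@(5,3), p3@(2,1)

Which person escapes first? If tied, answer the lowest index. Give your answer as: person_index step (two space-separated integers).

Answer: 2 1

Derivation:
Step 1: p0:(2,4)->(1,4) | p1:(0,4)->(0,3) | p2:(5,3)->(5,2)->EXIT | p3:(2,1)->(1,1)
Step 2: p0:(1,4)->(0,4) | p1:(0,3)->(0,2)->EXIT | p2:escaped | p3:(1,1)->(0,1)
Step 3: p0:(0,4)->(0,3) | p1:escaped | p2:escaped | p3:(0,1)->(0,2)->EXIT
Step 4: p0:(0,3)->(0,2)->EXIT | p1:escaped | p2:escaped | p3:escaped
Exit steps: [4, 2, 1, 3]
First to escape: p2 at step 1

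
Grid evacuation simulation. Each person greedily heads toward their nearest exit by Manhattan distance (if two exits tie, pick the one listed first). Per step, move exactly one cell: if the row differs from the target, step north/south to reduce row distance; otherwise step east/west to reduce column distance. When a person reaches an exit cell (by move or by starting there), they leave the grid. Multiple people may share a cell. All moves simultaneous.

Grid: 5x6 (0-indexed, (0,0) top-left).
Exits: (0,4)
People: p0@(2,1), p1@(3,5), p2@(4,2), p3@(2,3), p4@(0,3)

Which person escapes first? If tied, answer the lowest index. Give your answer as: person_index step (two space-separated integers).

Step 1: p0:(2,1)->(1,1) | p1:(3,5)->(2,5) | p2:(4,2)->(3,2) | p3:(2,3)->(1,3) | p4:(0,3)->(0,4)->EXIT
Step 2: p0:(1,1)->(0,1) | p1:(2,5)->(1,5) | p2:(3,2)->(2,2) | p3:(1,3)->(0,3) | p4:escaped
Step 3: p0:(0,1)->(0,2) | p1:(1,5)->(0,5) | p2:(2,2)->(1,2) | p3:(0,3)->(0,4)->EXIT | p4:escaped
Step 4: p0:(0,2)->(0,3) | p1:(0,5)->(0,4)->EXIT | p2:(1,2)->(0,2) | p3:escaped | p4:escaped
Step 5: p0:(0,3)->(0,4)->EXIT | p1:escaped | p2:(0,2)->(0,3) | p3:escaped | p4:escaped
Step 6: p0:escaped | p1:escaped | p2:(0,3)->(0,4)->EXIT | p3:escaped | p4:escaped
Exit steps: [5, 4, 6, 3, 1]
First to escape: p4 at step 1

Answer: 4 1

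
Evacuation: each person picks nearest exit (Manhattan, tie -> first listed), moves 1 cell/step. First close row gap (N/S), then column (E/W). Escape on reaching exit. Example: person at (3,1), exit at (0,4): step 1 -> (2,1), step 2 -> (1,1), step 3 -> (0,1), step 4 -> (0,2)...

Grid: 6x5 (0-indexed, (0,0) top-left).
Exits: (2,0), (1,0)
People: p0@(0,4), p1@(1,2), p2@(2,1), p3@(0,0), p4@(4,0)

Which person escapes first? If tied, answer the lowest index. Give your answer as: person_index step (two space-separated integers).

Answer: 2 1

Derivation:
Step 1: p0:(0,4)->(1,4) | p1:(1,2)->(1,1) | p2:(2,1)->(2,0)->EXIT | p3:(0,0)->(1,0)->EXIT | p4:(4,0)->(3,0)
Step 2: p0:(1,4)->(1,3) | p1:(1,1)->(1,0)->EXIT | p2:escaped | p3:escaped | p4:(3,0)->(2,0)->EXIT
Step 3: p0:(1,3)->(1,2) | p1:escaped | p2:escaped | p3:escaped | p4:escaped
Step 4: p0:(1,2)->(1,1) | p1:escaped | p2:escaped | p3:escaped | p4:escaped
Step 5: p0:(1,1)->(1,0)->EXIT | p1:escaped | p2:escaped | p3:escaped | p4:escaped
Exit steps: [5, 2, 1, 1, 2]
First to escape: p2 at step 1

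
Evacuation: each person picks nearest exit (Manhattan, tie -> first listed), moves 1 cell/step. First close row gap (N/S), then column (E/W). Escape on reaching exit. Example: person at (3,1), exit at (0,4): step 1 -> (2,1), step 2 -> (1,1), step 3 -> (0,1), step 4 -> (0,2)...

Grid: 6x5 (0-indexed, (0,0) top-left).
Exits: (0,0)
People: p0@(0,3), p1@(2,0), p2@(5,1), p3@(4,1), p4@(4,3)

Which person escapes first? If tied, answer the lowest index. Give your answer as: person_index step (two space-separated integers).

Step 1: p0:(0,3)->(0,2) | p1:(2,0)->(1,0) | p2:(5,1)->(4,1) | p3:(4,1)->(3,1) | p4:(4,3)->(3,3)
Step 2: p0:(0,2)->(0,1) | p1:(1,0)->(0,0)->EXIT | p2:(4,1)->(3,1) | p3:(3,1)->(2,1) | p4:(3,3)->(2,3)
Step 3: p0:(0,1)->(0,0)->EXIT | p1:escaped | p2:(3,1)->(2,1) | p3:(2,1)->(1,1) | p4:(2,3)->(1,3)
Step 4: p0:escaped | p1:escaped | p2:(2,1)->(1,1) | p3:(1,1)->(0,1) | p4:(1,3)->(0,3)
Step 5: p0:escaped | p1:escaped | p2:(1,1)->(0,1) | p3:(0,1)->(0,0)->EXIT | p4:(0,3)->(0,2)
Step 6: p0:escaped | p1:escaped | p2:(0,1)->(0,0)->EXIT | p3:escaped | p4:(0,2)->(0,1)
Step 7: p0:escaped | p1:escaped | p2:escaped | p3:escaped | p4:(0,1)->(0,0)->EXIT
Exit steps: [3, 2, 6, 5, 7]
First to escape: p1 at step 2

Answer: 1 2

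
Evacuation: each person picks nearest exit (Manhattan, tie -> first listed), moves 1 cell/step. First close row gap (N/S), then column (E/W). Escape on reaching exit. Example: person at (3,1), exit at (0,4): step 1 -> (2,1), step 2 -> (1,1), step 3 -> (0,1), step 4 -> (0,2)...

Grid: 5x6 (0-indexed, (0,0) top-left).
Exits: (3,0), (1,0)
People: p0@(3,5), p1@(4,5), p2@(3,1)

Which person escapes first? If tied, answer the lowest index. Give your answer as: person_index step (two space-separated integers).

Step 1: p0:(3,5)->(3,4) | p1:(4,5)->(3,5) | p2:(3,1)->(3,0)->EXIT
Step 2: p0:(3,4)->(3,3) | p1:(3,5)->(3,4) | p2:escaped
Step 3: p0:(3,3)->(3,2) | p1:(3,4)->(3,3) | p2:escaped
Step 4: p0:(3,2)->(3,1) | p1:(3,3)->(3,2) | p2:escaped
Step 5: p0:(3,1)->(3,0)->EXIT | p1:(3,2)->(3,1) | p2:escaped
Step 6: p0:escaped | p1:(3,1)->(3,0)->EXIT | p2:escaped
Exit steps: [5, 6, 1]
First to escape: p2 at step 1

Answer: 2 1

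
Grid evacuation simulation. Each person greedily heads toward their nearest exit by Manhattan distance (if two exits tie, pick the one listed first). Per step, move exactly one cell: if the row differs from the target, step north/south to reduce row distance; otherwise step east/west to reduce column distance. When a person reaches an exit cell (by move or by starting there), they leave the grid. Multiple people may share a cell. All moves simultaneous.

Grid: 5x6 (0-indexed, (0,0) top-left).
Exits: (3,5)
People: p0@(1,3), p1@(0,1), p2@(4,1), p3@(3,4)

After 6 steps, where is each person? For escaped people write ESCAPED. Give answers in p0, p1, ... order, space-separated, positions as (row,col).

Step 1: p0:(1,3)->(2,3) | p1:(0,1)->(1,1) | p2:(4,1)->(3,1) | p3:(3,4)->(3,5)->EXIT
Step 2: p0:(2,3)->(3,3) | p1:(1,1)->(2,1) | p2:(3,1)->(3,2) | p3:escaped
Step 3: p0:(3,3)->(3,4) | p1:(2,1)->(3,1) | p2:(3,2)->(3,3) | p3:escaped
Step 4: p0:(3,4)->(3,5)->EXIT | p1:(3,1)->(3,2) | p2:(3,3)->(3,4) | p3:escaped
Step 5: p0:escaped | p1:(3,2)->(3,3) | p2:(3,4)->(3,5)->EXIT | p3:escaped
Step 6: p0:escaped | p1:(3,3)->(3,4) | p2:escaped | p3:escaped

ESCAPED (3,4) ESCAPED ESCAPED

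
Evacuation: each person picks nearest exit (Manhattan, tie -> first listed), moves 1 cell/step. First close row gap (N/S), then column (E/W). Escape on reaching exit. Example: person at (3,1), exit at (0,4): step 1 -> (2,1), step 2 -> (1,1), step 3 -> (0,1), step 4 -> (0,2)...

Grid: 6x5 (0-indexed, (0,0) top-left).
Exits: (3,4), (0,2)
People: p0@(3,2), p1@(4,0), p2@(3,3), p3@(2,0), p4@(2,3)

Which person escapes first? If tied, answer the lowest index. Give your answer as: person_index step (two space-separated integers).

Step 1: p0:(3,2)->(3,3) | p1:(4,0)->(3,0) | p2:(3,3)->(3,4)->EXIT | p3:(2,0)->(1,0) | p4:(2,3)->(3,3)
Step 2: p0:(3,3)->(3,4)->EXIT | p1:(3,0)->(3,1) | p2:escaped | p3:(1,0)->(0,0) | p4:(3,3)->(3,4)->EXIT
Step 3: p0:escaped | p1:(3,1)->(3,2) | p2:escaped | p3:(0,0)->(0,1) | p4:escaped
Step 4: p0:escaped | p1:(3,2)->(3,3) | p2:escaped | p3:(0,1)->(0,2)->EXIT | p4:escaped
Step 5: p0:escaped | p1:(3,3)->(3,4)->EXIT | p2:escaped | p3:escaped | p4:escaped
Exit steps: [2, 5, 1, 4, 2]
First to escape: p2 at step 1

Answer: 2 1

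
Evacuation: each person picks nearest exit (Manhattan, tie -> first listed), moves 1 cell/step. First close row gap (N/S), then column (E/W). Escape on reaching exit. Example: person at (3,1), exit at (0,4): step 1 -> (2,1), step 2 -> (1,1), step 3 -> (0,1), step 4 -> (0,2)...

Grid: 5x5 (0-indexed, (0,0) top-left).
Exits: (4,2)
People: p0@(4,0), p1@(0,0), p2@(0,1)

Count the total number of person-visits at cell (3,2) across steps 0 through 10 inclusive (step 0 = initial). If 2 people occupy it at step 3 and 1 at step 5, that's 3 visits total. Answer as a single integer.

Step 0: p0@(4,0) p1@(0,0) p2@(0,1) -> at (3,2): 0 [-], cum=0
Step 1: p0@(4,1) p1@(1,0) p2@(1,1) -> at (3,2): 0 [-], cum=0
Step 2: p0@ESC p1@(2,0) p2@(2,1) -> at (3,2): 0 [-], cum=0
Step 3: p0@ESC p1@(3,0) p2@(3,1) -> at (3,2): 0 [-], cum=0
Step 4: p0@ESC p1@(4,0) p2@(4,1) -> at (3,2): 0 [-], cum=0
Step 5: p0@ESC p1@(4,1) p2@ESC -> at (3,2): 0 [-], cum=0
Step 6: p0@ESC p1@ESC p2@ESC -> at (3,2): 0 [-], cum=0
Total visits = 0

Answer: 0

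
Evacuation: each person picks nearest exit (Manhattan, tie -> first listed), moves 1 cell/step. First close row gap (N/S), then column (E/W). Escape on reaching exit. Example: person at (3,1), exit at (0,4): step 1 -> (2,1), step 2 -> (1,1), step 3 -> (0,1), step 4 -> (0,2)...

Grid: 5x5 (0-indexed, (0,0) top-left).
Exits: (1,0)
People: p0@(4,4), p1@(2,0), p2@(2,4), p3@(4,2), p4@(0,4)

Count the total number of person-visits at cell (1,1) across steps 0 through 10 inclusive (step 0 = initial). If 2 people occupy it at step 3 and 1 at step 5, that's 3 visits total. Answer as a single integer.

Step 0: p0@(4,4) p1@(2,0) p2@(2,4) p3@(4,2) p4@(0,4) -> at (1,1): 0 [-], cum=0
Step 1: p0@(3,4) p1@ESC p2@(1,4) p3@(3,2) p4@(1,4) -> at (1,1): 0 [-], cum=0
Step 2: p0@(2,4) p1@ESC p2@(1,3) p3@(2,2) p4@(1,3) -> at (1,1): 0 [-], cum=0
Step 3: p0@(1,4) p1@ESC p2@(1,2) p3@(1,2) p4@(1,2) -> at (1,1): 0 [-], cum=0
Step 4: p0@(1,3) p1@ESC p2@(1,1) p3@(1,1) p4@(1,1) -> at (1,1): 3 [p2,p3,p4], cum=3
Step 5: p0@(1,2) p1@ESC p2@ESC p3@ESC p4@ESC -> at (1,1): 0 [-], cum=3
Step 6: p0@(1,1) p1@ESC p2@ESC p3@ESC p4@ESC -> at (1,1): 1 [p0], cum=4
Step 7: p0@ESC p1@ESC p2@ESC p3@ESC p4@ESC -> at (1,1): 0 [-], cum=4
Total visits = 4

Answer: 4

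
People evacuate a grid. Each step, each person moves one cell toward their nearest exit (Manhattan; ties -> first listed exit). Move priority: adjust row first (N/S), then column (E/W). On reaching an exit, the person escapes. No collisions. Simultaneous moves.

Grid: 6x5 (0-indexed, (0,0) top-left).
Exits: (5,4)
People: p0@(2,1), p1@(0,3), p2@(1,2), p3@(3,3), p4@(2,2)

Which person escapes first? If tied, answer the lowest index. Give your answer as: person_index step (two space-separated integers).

Step 1: p0:(2,1)->(3,1) | p1:(0,3)->(1,3) | p2:(1,2)->(2,2) | p3:(3,3)->(4,3) | p4:(2,2)->(3,2)
Step 2: p0:(3,1)->(4,1) | p1:(1,3)->(2,3) | p2:(2,2)->(3,2) | p3:(4,3)->(5,3) | p4:(3,2)->(4,2)
Step 3: p0:(4,1)->(5,1) | p1:(2,3)->(3,3) | p2:(3,2)->(4,2) | p3:(5,3)->(5,4)->EXIT | p4:(4,2)->(5,2)
Step 4: p0:(5,1)->(5,2) | p1:(3,3)->(4,3) | p2:(4,2)->(5,2) | p3:escaped | p4:(5,2)->(5,3)
Step 5: p0:(5,2)->(5,3) | p1:(4,3)->(5,3) | p2:(5,2)->(5,3) | p3:escaped | p4:(5,3)->(5,4)->EXIT
Step 6: p0:(5,3)->(5,4)->EXIT | p1:(5,3)->(5,4)->EXIT | p2:(5,3)->(5,4)->EXIT | p3:escaped | p4:escaped
Exit steps: [6, 6, 6, 3, 5]
First to escape: p3 at step 3

Answer: 3 3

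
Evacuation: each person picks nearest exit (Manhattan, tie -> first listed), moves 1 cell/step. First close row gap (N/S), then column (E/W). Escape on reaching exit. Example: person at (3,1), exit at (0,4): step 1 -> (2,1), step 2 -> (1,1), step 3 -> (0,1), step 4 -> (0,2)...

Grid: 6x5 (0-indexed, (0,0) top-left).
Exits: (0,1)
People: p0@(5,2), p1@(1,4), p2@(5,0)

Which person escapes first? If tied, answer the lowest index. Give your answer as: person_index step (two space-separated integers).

Answer: 1 4

Derivation:
Step 1: p0:(5,2)->(4,2) | p1:(1,4)->(0,4) | p2:(5,0)->(4,0)
Step 2: p0:(4,2)->(3,2) | p1:(0,4)->(0,3) | p2:(4,0)->(3,0)
Step 3: p0:(3,2)->(2,2) | p1:(0,3)->(0,2) | p2:(3,0)->(2,0)
Step 4: p0:(2,2)->(1,2) | p1:(0,2)->(0,1)->EXIT | p2:(2,0)->(1,0)
Step 5: p0:(1,2)->(0,2) | p1:escaped | p2:(1,0)->(0,0)
Step 6: p0:(0,2)->(0,1)->EXIT | p1:escaped | p2:(0,0)->(0,1)->EXIT
Exit steps: [6, 4, 6]
First to escape: p1 at step 4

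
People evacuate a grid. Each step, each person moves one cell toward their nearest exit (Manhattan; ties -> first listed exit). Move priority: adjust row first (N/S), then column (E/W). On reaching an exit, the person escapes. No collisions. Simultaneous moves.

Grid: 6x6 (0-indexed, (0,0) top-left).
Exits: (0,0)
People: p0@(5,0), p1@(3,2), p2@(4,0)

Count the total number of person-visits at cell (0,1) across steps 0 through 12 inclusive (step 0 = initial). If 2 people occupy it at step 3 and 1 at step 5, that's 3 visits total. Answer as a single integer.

Step 0: p0@(5,0) p1@(3,2) p2@(4,0) -> at (0,1): 0 [-], cum=0
Step 1: p0@(4,0) p1@(2,2) p2@(3,0) -> at (0,1): 0 [-], cum=0
Step 2: p0@(3,0) p1@(1,2) p2@(2,0) -> at (0,1): 0 [-], cum=0
Step 3: p0@(2,0) p1@(0,2) p2@(1,0) -> at (0,1): 0 [-], cum=0
Step 4: p0@(1,0) p1@(0,1) p2@ESC -> at (0,1): 1 [p1], cum=1
Step 5: p0@ESC p1@ESC p2@ESC -> at (0,1): 0 [-], cum=1
Total visits = 1

Answer: 1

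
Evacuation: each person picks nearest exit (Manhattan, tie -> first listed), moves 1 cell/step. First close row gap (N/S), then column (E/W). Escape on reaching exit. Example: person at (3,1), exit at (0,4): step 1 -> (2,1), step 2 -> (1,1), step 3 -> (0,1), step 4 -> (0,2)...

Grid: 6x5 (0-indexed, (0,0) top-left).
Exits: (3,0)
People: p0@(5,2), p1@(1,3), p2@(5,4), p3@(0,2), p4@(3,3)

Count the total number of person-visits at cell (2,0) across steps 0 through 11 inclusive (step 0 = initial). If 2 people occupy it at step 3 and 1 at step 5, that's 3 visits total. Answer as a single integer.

Step 0: p0@(5,2) p1@(1,3) p2@(5,4) p3@(0,2) p4@(3,3) -> at (2,0): 0 [-], cum=0
Step 1: p0@(4,2) p1@(2,3) p2@(4,4) p3@(1,2) p4@(3,2) -> at (2,0): 0 [-], cum=0
Step 2: p0@(3,2) p1@(3,3) p2@(3,4) p3@(2,2) p4@(3,1) -> at (2,0): 0 [-], cum=0
Step 3: p0@(3,1) p1@(3,2) p2@(3,3) p3@(3,2) p4@ESC -> at (2,0): 0 [-], cum=0
Step 4: p0@ESC p1@(3,1) p2@(3,2) p3@(3,1) p4@ESC -> at (2,0): 0 [-], cum=0
Step 5: p0@ESC p1@ESC p2@(3,1) p3@ESC p4@ESC -> at (2,0): 0 [-], cum=0
Step 6: p0@ESC p1@ESC p2@ESC p3@ESC p4@ESC -> at (2,0): 0 [-], cum=0
Total visits = 0

Answer: 0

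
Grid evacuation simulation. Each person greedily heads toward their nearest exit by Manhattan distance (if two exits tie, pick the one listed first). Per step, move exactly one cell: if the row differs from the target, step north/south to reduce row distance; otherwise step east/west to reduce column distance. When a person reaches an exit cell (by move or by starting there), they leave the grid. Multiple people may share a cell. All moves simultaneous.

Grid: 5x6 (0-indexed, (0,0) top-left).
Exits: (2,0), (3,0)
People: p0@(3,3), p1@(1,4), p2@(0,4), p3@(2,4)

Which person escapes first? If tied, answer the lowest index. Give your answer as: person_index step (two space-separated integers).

Step 1: p0:(3,3)->(3,2) | p1:(1,4)->(2,4) | p2:(0,4)->(1,4) | p3:(2,4)->(2,3)
Step 2: p0:(3,2)->(3,1) | p1:(2,4)->(2,3) | p2:(1,4)->(2,4) | p3:(2,3)->(2,2)
Step 3: p0:(3,1)->(3,0)->EXIT | p1:(2,3)->(2,2) | p2:(2,4)->(2,3) | p3:(2,2)->(2,1)
Step 4: p0:escaped | p1:(2,2)->(2,1) | p2:(2,3)->(2,2) | p3:(2,1)->(2,0)->EXIT
Step 5: p0:escaped | p1:(2,1)->(2,0)->EXIT | p2:(2,2)->(2,1) | p3:escaped
Step 6: p0:escaped | p1:escaped | p2:(2,1)->(2,0)->EXIT | p3:escaped
Exit steps: [3, 5, 6, 4]
First to escape: p0 at step 3

Answer: 0 3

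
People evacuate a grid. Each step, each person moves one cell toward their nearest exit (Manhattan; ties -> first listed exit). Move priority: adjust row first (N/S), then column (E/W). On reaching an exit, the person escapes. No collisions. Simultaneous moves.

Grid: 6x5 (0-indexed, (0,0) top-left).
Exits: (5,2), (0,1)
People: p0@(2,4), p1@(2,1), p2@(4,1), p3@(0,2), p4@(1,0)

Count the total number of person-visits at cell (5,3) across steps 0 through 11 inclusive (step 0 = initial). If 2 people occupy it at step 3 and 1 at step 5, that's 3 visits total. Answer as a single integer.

Answer: 1

Derivation:
Step 0: p0@(2,4) p1@(2,1) p2@(4,1) p3@(0,2) p4@(1,0) -> at (5,3): 0 [-], cum=0
Step 1: p0@(3,4) p1@(1,1) p2@(5,1) p3@ESC p4@(0,0) -> at (5,3): 0 [-], cum=0
Step 2: p0@(4,4) p1@ESC p2@ESC p3@ESC p4@ESC -> at (5,3): 0 [-], cum=0
Step 3: p0@(5,4) p1@ESC p2@ESC p3@ESC p4@ESC -> at (5,3): 0 [-], cum=0
Step 4: p0@(5,3) p1@ESC p2@ESC p3@ESC p4@ESC -> at (5,3): 1 [p0], cum=1
Step 5: p0@ESC p1@ESC p2@ESC p3@ESC p4@ESC -> at (5,3): 0 [-], cum=1
Total visits = 1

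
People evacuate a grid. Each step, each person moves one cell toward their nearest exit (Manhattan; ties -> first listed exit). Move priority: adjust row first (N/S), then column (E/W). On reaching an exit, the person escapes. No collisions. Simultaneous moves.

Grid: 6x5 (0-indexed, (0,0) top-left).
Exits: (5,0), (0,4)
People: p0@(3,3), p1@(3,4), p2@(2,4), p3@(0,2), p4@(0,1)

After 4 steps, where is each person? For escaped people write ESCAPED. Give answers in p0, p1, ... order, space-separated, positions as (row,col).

Step 1: p0:(3,3)->(2,3) | p1:(3,4)->(2,4) | p2:(2,4)->(1,4) | p3:(0,2)->(0,3) | p4:(0,1)->(0,2)
Step 2: p0:(2,3)->(1,3) | p1:(2,4)->(1,4) | p2:(1,4)->(0,4)->EXIT | p3:(0,3)->(0,4)->EXIT | p4:(0,2)->(0,3)
Step 3: p0:(1,3)->(0,3) | p1:(1,4)->(0,4)->EXIT | p2:escaped | p3:escaped | p4:(0,3)->(0,4)->EXIT
Step 4: p0:(0,3)->(0,4)->EXIT | p1:escaped | p2:escaped | p3:escaped | p4:escaped

ESCAPED ESCAPED ESCAPED ESCAPED ESCAPED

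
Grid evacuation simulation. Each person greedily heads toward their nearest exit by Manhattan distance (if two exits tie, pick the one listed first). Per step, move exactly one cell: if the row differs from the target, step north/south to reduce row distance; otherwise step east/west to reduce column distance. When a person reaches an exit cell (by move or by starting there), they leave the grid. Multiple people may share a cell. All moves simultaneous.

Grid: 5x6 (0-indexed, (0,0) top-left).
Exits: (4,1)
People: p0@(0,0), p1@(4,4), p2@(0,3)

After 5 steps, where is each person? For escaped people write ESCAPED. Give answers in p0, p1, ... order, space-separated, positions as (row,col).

Step 1: p0:(0,0)->(1,0) | p1:(4,4)->(4,3) | p2:(0,3)->(1,3)
Step 2: p0:(1,0)->(2,0) | p1:(4,3)->(4,2) | p2:(1,3)->(2,3)
Step 3: p0:(2,0)->(3,0) | p1:(4,2)->(4,1)->EXIT | p2:(2,3)->(3,3)
Step 4: p0:(3,0)->(4,0) | p1:escaped | p2:(3,3)->(4,3)
Step 5: p0:(4,0)->(4,1)->EXIT | p1:escaped | p2:(4,3)->(4,2)

ESCAPED ESCAPED (4,2)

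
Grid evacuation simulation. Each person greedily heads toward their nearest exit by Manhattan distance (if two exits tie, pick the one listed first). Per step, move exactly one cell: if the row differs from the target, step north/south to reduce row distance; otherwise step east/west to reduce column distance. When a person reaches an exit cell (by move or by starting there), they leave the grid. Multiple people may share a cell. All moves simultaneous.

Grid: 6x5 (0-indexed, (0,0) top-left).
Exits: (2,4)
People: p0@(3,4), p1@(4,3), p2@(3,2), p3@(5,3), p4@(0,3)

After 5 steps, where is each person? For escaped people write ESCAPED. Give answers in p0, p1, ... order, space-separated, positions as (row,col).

Step 1: p0:(3,4)->(2,4)->EXIT | p1:(4,3)->(3,3) | p2:(3,2)->(2,2) | p3:(5,3)->(4,3) | p4:(0,3)->(1,3)
Step 2: p0:escaped | p1:(3,3)->(2,3) | p2:(2,2)->(2,3) | p3:(4,3)->(3,3) | p4:(1,3)->(2,3)
Step 3: p0:escaped | p1:(2,3)->(2,4)->EXIT | p2:(2,3)->(2,4)->EXIT | p3:(3,3)->(2,3) | p4:(2,3)->(2,4)->EXIT
Step 4: p0:escaped | p1:escaped | p2:escaped | p3:(2,3)->(2,4)->EXIT | p4:escaped

ESCAPED ESCAPED ESCAPED ESCAPED ESCAPED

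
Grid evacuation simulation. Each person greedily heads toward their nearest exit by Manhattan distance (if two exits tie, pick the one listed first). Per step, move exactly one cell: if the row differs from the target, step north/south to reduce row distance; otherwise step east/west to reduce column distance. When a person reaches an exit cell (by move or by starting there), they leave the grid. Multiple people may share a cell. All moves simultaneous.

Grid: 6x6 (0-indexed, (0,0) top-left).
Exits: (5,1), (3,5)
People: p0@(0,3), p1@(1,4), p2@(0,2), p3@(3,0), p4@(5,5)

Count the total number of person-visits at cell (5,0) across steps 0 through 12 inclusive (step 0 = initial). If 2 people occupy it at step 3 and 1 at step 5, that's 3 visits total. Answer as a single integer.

Answer: 1

Derivation:
Step 0: p0@(0,3) p1@(1,4) p2@(0,2) p3@(3,0) p4@(5,5) -> at (5,0): 0 [-], cum=0
Step 1: p0@(1,3) p1@(2,4) p2@(1,2) p3@(4,0) p4@(4,5) -> at (5,0): 0 [-], cum=0
Step 2: p0@(2,3) p1@(3,4) p2@(2,2) p3@(5,0) p4@ESC -> at (5,0): 1 [p3], cum=1
Step 3: p0@(3,3) p1@ESC p2@(3,2) p3@ESC p4@ESC -> at (5,0): 0 [-], cum=1
Step 4: p0@(3,4) p1@ESC p2@(4,2) p3@ESC p4@ESC -> at (5,0): 0 [-], cum=1
Step 5: p0@ESC p1@ESC p2@(5,2) p3@ESC p4@ESC -> at (5,0): 0 [-], cum=1
Step 6: p0@ESC p1@ESC p2@ESC p3@ESC p4@ESC -> at (5,0): 0 [-], cum=1
Total visits = 1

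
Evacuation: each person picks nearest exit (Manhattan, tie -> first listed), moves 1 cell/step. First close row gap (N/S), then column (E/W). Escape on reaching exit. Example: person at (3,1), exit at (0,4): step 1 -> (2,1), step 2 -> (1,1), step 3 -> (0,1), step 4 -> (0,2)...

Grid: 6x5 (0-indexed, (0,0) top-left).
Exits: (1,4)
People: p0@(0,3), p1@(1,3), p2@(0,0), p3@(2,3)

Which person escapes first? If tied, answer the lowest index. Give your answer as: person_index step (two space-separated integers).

Answer: 1 1

Derivation:
Step 1: p0:(0,3)->(1,3) | p1:(1,3)->(1,4)->EXIT | p2:(0,0)->(1,0) | p3:(2,3)->(1,3)
Step 2: p0:(1,3)->(1,4)->EXIT | p1:escaped | p2:(1,0)->(1,1) | p3:(1,3)->(1,4)->EXIT
Step 3: p0:escaped | p1:escaped | p2:(1,1)->(1,2) | p3:escaped
Step 4: p0:escaped | p1:escaped | p2:(1,2)->(1,3) | p3:escaped
Step 5: p0:escaped | p1:escaped | p2:(1,3)->(1,4)->EXIT | p3:escaped
Exit steps: [2, 1, 5, 2]
First to escape: p1 at step 1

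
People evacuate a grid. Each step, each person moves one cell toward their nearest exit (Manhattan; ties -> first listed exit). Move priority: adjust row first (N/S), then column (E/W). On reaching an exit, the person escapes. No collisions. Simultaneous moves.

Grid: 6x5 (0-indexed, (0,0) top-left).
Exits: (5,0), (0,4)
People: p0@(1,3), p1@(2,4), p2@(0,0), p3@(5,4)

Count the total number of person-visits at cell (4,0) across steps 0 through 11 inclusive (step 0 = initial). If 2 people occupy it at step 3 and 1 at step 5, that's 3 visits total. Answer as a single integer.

Step 0: p0@(1,3) p1@(2,4) p2@(0,0) p3@(5,4) -> at (4,0): 0 [-], cum=0
Step 1: p0@(0,3) p1@(1,4) p2@(0,1) p3@(5,3) -> at (4,0): 0 [-], cum=0
Step 2: p0@ESC p1@ESC p2@(0,2) p3@(5,2) -> at (4,0): 0 [-], cum=0
Step 3: p0@ESC p1@ESC p2@(0,3) p3@(5,1) -> at (4,0): 0 [-], cum=0
Step 4: p0@ESC p1@ESC p2@ESC p3@ESC -> at (4,0): 0 [-], cum=0
Total visits = 0

Answer: 0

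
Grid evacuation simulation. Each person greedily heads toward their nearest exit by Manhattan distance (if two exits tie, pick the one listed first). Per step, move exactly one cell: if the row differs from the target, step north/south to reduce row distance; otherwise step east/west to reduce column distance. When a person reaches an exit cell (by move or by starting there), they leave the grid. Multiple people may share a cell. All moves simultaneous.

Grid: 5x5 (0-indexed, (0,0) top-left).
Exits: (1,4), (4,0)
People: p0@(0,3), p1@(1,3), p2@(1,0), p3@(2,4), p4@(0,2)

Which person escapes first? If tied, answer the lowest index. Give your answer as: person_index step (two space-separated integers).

Answer: 1 1

Derivation:
Step 1: p0:(0,3)->(1,3) | p1:(1,3)->(1,4)->EXIT | p2:(1,0)->(2,0) | p3:(2,4)->(1,4)->EXIT | p4:(0,2)->(1,2)
Step 2: p0:(1,3)->(1,4)->EXIT | p1:escaped | p2:(2,0)->(3,0) | p3:escaped | p4:(1,2)->(1,3)
Step 3: p0:escaped | p1:escaped | p2:(3,0)->(4,0)->EXIT | p3:escaped | p4:(1,3)->(1,4)->EXIT
Exit steps: [2, 1, 3, 1, 3]
First to escape: p1 at step 1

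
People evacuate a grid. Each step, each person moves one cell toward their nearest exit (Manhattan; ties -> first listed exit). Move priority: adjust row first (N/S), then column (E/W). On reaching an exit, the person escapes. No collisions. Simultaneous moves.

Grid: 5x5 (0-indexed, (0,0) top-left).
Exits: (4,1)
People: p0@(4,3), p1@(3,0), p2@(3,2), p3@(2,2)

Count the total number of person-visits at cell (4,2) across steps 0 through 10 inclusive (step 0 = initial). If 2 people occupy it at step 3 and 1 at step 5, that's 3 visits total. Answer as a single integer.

Step 0: p0@(4,3) p1@(3,0) p2@(3,2) p3@(2,2) -> at (4,2): 0 [-], cum=0
Step 1: p0@(4,2) p1@(4,0) p2@(4,2) p3@(3,2) -> at (4,2): 2 [p0,p2], cum=2
Step 2: p0@ESC p1@ESC p2@ESC p3@(4,2) -> at (4,2): 1 [p3], cum=3
Step 3: p0@ESC p1@ESC p2@ESC p3@ESC -> at (4,2): 0 [-], cum=3
Total visits = 3

Answer: 3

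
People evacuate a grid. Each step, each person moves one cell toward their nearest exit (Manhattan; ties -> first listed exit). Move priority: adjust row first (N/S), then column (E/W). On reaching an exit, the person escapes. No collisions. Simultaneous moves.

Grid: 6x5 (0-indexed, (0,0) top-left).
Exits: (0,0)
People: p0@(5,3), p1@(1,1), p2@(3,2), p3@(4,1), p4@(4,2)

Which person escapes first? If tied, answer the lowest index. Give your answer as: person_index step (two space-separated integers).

Answer: 1 2

Derivation:
Step 1: p0:(5,3)->(4,3) | p1:(1,1)->(0,1) | p2:(3,2)->(2,2) | p3:(4,1)->(3,1) | p4:(4,2)->(3,2)
Step 2: p0:(4,3)->(3,3) | p1:(0,1)->(0,0)->EXIT | p2:(2,2)->(1,2) | p3:(3,1)->(2,1) | p4:(3,2)->(2,2)
Step 3: p0:(3,3)->(2,3) | p1:escaped | p2:(1,2)->(0,2) | p3:(2,1)->(1,1) | p4:(2,2)->(1,2)
Step 4: p0:(2,3)->(1,3) | p1:escaped | p2:(0,2)->(0,1) | p3:(1,1)->(0,1) | p4:(1,2)->(0,2)
Step 5: p0:(1,3)->(0,3) | p1:escaped | p2:(0,1)->(0,0)->EXIT | p3:(0,1)->(0,0)->EXIT | p4:(0,2)->(0,1)
Step 6: p0:(0,3)->(0,2) | p1:escaped | p2:escaped | p3:escaped | p4:(0,1)->(0,0)->EXIT
Step 7: p0:(0,2)->(0,1) | p1:escaped | p2:escaped | p3:escaped | p4:escaped
Step 8: p0:(0,1)->(0,0)->EXIT | p1:escaped | p2:escaped | p3:escaped | p4:escaped
Exit steps: [8, 2, 5, 5, 6]
First to escape: p1 at step 2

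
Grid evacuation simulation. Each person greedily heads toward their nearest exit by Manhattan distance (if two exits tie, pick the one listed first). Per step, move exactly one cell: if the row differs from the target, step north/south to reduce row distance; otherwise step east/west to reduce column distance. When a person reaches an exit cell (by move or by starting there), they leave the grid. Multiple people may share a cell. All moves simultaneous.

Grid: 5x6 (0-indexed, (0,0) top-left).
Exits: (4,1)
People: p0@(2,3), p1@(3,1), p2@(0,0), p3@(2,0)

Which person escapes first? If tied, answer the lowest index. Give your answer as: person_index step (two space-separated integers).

Step 1: p0:(2,3)->(3,3) | p1:(3,1)->(4,1)->EXIT | p2:(0,0)->(1,0) | p3:(2,0)->(3,0)
Step 2: p0:(3,3)->(4,3) | p1:escaped | p2:(1,0)->(2,0) | p3:(3,0)->(4,0)
Step 3: p0:(4,3)->(4,2) | p1:escaped | p2:(2,0)->(3,0) | p3:(4,0)->(4,1)->EXIT
Step 4: p0:(4,2)->(4,1)->EXIT | p1:escaped | p2:(3,0)->(4,0) | p3:escaped
Step 5: p0:escaped | p1:escaped | p2:(4,0)->(4,1)->EXIT | p3:escaped
Exit steps: [4, 1, 5, 3]
First to escape: p1 at step 1

Answer: 1 1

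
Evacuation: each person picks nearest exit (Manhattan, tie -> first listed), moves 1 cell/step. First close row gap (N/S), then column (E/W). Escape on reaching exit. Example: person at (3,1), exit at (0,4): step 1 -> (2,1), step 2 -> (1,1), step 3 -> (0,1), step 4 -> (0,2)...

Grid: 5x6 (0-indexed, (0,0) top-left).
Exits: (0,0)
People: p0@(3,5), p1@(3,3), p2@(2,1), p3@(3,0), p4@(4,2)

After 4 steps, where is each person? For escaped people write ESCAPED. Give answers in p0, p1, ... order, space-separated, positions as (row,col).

Step 1: p0:(3,5)->(2,5) | p1:(3,3)->(2,3) | p2:(2,1)->(1,1) | p3:(3,0)->(2,0) | p4:(4,2)->(3,2)
Step 2: p0:(2,5)->(1,5) | p1:(2,3)->(1,3) | p2:(1,1)->(0,1) | p3:(2,0)->(1,0) | p4:(3,2)->(2,2)
Step 3: p0:(1,5)->(0,5) | p1:(1,3)->(0,3) | p2:(0,1)->(0,0)->EXIT | p3:(1,0)->(0,0)->EXIT | p4:(2,2)->(1,2)
Step 4: p0:(0,5)->(0,4) | p1:(0,3)->(0,2) | p2:escaped | p3:escaped | p4:(1,2)->(0,2)

(0,4) (0,2) ESCAPED ESCAPED (0,2)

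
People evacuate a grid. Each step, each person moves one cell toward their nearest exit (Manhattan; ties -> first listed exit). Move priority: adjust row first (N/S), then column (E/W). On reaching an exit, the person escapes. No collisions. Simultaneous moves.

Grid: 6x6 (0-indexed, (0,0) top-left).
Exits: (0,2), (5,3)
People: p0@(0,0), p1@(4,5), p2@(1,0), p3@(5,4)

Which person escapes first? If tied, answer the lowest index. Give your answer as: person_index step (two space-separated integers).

Answer: 3 1

Derivation:
Step 1: p0:(0,0)->(0,1) | p1:(4,5)->(5,5) | p2:(1,0)->(0,0) | p3:(5,4)->(5,3)->EXIT
Step 2: p0:(0,1)->(0,2)->EXIT | p1:(5,5)->(5,4) | p2:(0,0)->(0,1) | p3:escaped
Step 3: p0:escaped | p1:(5,4)->(5,3)->EXIT | p2:(0,1)->(0,2)->EXIT | p3:escaped
Exit steps: [2, 3, 3, 1]
First to escape: p3 at step 1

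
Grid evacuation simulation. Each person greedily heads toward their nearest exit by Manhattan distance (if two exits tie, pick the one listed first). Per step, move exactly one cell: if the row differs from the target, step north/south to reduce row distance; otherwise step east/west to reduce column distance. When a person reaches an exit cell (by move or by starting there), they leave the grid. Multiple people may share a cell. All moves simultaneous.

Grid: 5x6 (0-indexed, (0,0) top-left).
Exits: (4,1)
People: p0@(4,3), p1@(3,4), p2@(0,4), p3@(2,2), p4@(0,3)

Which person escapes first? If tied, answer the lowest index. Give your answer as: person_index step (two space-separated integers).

Step 1: p0:(4,3)->(4,2) | p1:(3,4)->(4,4) | p2:(0,4)->(1,4) | p3:(2,2)->(3,2) | p4:(0,3)->(1,3)
Step 2: p0:(4,2)->(4,1)->EXIT | p1:(4,4)->(4,3) | p2:(1,4)->(2,4) | p3:(3,2)->(4,2) | p4:(1,3)->(2,3)
Step 3: p0:escaped | p1:(4,3)->(4,2) | p2:(2,4)->(3,4) | p3:(4,2)->(4,1)->EXIT | p4:(2,3)->(3,3)
Step 4: p0:escaped | p1:(4,2)->(4,1)->EXIT | p2:(3,4)->(4,4) | p3:escaped | p4:(3,3)->(4,3)
Step 5: p0:escaped | p1:escaped | p2:(4,4)->(4,3) | p3:escaped | p4:(4,3)->(4,2)
Step 6: p0:escaped | p1:escaped | p2:(4,3)->(4,2) | p3:escaped | p4:(4,2)->(4,1)->EXIT
Step 7: p0:escaped | p1:escaped | p2:(4,2)->(4,1)->EXIT | p3:escaped | p4:escaped
Exit steps: [2, 4, 7, 3, 6]
First to escape: p0 at step 2

Answer: 0 2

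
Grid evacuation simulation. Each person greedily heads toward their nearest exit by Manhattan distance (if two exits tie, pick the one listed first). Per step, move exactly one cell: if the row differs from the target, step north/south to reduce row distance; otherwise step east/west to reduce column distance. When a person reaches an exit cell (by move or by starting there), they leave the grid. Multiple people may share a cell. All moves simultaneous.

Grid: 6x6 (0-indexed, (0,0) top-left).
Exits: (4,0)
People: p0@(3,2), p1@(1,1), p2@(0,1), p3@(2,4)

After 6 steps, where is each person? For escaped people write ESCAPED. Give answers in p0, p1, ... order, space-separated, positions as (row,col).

Step 1: p0:(3,2)->(4,2) | p1:(1,1)->(2,1) | p2:(0,1)->(1,1) | p3:(2,4)->(3,4)
Step 2: p0:(4,2)->(4,1) | p1:(2,1)->(3,1) | p2:(1,1)->(2,1) | p3:(3,4)->(4,4)
Step 3: p0:(4,1)->(4,0)->EXIT | p1:(3,1)->(4,1) | p2:(2,1)->(3,1) | p3:(4,4)->(4,3)
Step 4: p0:escaped | p1:(4,1)->(4,0)->EXIT | p2:(3,1)->(4,1) | p3:(4,3)->(4,2)
Step 5: p0:escaped | p1:escaped | p2:(4,1)->(4,0)->EXIT | p3:(4,2)->(4,1)
Step 6: p0:escaped | p1:escaped | p2:escaped | p3:(4,1)->(4,0)->EXIT

ESCAPED ESCAPED ESCAPED ESCAPED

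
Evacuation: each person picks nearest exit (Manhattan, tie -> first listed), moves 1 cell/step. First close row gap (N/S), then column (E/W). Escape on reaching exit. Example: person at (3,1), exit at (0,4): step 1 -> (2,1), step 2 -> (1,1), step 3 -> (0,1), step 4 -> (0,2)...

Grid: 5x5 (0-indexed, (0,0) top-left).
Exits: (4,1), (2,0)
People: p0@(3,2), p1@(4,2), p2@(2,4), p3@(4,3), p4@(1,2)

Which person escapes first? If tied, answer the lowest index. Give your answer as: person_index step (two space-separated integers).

Answer: 1 1

Derivation:
Step 1: p0:(3,2)->(4,2) | p1:(4,2)->(4,1)->EXIT | p2:(2,4)->(2,3) | p3:(4,3)->(4,2) | p4:(1,2)->(2,2)
Step 2: p0:(4,2)->(4,1)->EXIT | p1:escaped | p2:(2,3)->(2,2) | p3:(4,2)->(4,1)->EXIT | p4:(2,2)->(2,1)
Step 3: p0:escaped | p1:escaped | p2:(2,2)->(2,1) | p3:escaped | p4:(2,1)->(2,0)->EXIT
Step 4: p0:escaped | p1:escaped | p2:(2,1)->(2,0)->EXIT | p3:escaped | p4:escaped
Exit steps: [2, 1, 4, 2, 3]
First to escape: p1 at step 1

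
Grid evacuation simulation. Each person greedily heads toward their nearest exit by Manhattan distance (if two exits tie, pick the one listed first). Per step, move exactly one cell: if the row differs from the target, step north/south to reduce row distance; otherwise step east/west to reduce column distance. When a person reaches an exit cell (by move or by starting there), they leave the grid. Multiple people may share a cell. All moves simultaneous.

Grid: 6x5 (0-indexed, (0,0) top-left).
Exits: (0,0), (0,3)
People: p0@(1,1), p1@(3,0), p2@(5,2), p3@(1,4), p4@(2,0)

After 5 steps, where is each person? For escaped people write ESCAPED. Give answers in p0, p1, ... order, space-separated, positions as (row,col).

Step 1: p0:(1,1)->(0,1) | p1:(3,0)->(2,0) | p2:(5,2)->(4,2) | p3:(1,4)->(0,4) | p4:(2,0)->(1,0)
Step 2: p0:(0,1)->(0,0)->EXIT | p1:(2,0)->(1,0) | p2:(4,2)->(3,2) | p3:(0,4)->(0,3)->EXIT | p4:(1,0)->(0,0)->EXIT
Step 3: p0:escaped | p1:(1,0)->(0,0)->EXIT | p2:(3,2)->(2,2) | p3:escaped | p4:escaped
Step 4: p0:escaped | p1:escaped | p2:(2,2)->(1,2) | p3:escaped | p4:escaped
Step 5: p0:escaped | p1:escaped | p2:(1,2)->(0,2) | p3:escaped | p4:escaped

ESCAPED ESCAPED (0,2) ESCAPED ESCAPED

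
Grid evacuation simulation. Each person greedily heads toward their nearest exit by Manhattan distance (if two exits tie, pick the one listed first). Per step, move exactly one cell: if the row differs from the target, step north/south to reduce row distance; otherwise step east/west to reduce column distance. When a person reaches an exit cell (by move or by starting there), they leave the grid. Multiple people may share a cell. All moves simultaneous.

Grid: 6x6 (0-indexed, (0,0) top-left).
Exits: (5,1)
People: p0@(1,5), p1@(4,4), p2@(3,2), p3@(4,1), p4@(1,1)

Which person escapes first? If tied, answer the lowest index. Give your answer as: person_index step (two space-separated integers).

Step 1: p0:(1,5)->(2,5) | p1:(4,4)->(5,4) | p2:(3,2)->(4,2) | p3:(4,1)->(5,1)->EXIT | p4:(1,1)->(2,1)
Step 2: p0:(2,5)->(3,5) | p1:(5,4)->(5,3) | p2:(4,2)->(5,2) | p3:escaped | p4:(2,1)->(3,1)
Step 3: p0:(3,5)->(4,5) | p1:(5,3)->(5,2) | p2:(5,2)->(5,1)->EXIT | p3:escaped | p4:(3,1)->(4,1)
Step 4: p0:(4,5)->(5,5) | p1:(5,2)->(5,1)->EXIT | p2:escaped | p3:escaped | p4:(4,1)->(5,1)->EXIT
Step 5: p0:(5,5)->(5,4) | p1:escaped | p2:escaped | p3:escaped | p4:escaped
Step 6: p0:(5,4)->(5,3) | p1:escaped | p2:escaped | p3:escaped | p4:escaped
Step 7: p0:(5,3)->(5,2) | p1:escaped | p2:escaped | p3:escaped | p4:escaped
Step 8: p0:(5,2)->(5,1)->EXIT | p1:escaped | p2:escaped | p3:escaped | p4:escaped
Exit steps: [8, 4, 3, 1, 4]
First to escape: p3 at step 1

Answer: 3 1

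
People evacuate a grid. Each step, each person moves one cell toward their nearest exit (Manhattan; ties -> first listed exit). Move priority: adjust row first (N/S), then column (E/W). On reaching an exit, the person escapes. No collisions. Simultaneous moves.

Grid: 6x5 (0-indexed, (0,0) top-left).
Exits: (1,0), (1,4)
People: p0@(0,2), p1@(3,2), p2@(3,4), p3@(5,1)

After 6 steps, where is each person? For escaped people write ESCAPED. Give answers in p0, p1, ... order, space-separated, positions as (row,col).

Step 1: p0:(0,2)->(1,2) | p1:(3,2)->(2,2) | p2:(3,4)->(2,4) | p3:(5,1)->(4,1)
Step 2: p0:(1,2)->(1,1) | p1:(2,2)->(1,2) | p2:(2,4)->(1,4)->EXIT | p3:(4,1)->(3,1)
Step 3: p0:(1,1)->(1,0)->EXIT | p1:(1,2)->(1,1) | p2:escaped | p3:(3,1)->(2,1)
Step 4: p0:escaped | p1:(1,1)->(1,0)->EXIT | p2:escaped | p3:(2,1)->(1,1)
Step 5: p0:escaped | p1:escaped | p2:escaped | p3:(1,1)->(1,0)->EXIT

ESCAPED ESCAPED ESCAPED ESCAPED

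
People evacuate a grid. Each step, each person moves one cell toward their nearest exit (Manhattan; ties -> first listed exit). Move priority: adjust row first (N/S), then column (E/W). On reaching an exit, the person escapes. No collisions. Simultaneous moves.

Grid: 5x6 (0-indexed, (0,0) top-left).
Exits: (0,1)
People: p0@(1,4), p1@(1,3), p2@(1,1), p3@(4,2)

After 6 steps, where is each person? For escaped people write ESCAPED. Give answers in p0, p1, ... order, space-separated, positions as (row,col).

Step 1: p0:(1,4)->(0,4) | p1:(1,3)->(0,3) | p2:(1,1)->(0,1)->EXIT | p3:(4,2)->(3,2)
Step 2: p0:(0,4)->(0,3) | p1:(0,3)->(0,2) | p2:escaped | p3:(3,2)->(2,2)
Step 3: p0:(0,3)->(0,2) | p1:(0,2)->(0,1)->EXIT | p2:escaped | p3:(2,2)->(1,2)
Step 4: p0:(0,2)->(0,1)->EXIT | p1:escaped | p2:escaped | p3:(1,2)->(0,2)
Step 5: p0:escaped | p1:escaped | p2:escaped | p3:(0,2)->(0,1)->EXIT

ESCAPED ESCAPED ESCAPED ESCAPED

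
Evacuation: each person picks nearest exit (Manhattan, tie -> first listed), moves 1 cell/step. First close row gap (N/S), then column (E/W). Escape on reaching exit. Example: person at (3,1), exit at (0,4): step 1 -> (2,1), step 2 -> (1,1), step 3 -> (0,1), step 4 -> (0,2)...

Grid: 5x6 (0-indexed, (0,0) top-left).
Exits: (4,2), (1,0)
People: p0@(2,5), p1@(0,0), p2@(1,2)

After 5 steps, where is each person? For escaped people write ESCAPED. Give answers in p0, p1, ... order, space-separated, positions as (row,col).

Step 1: p0:(2,5)->(3,5) | p1:(0,0)->(1,0)->EXIT | p2:(1,2)->(1,1)
Step 2: p0:(3,5)->(4,5) | p1:escaped | p2:(1,1)->(1,0)->EXIT
Step 3: p0:(4,5)->(4,4) | p1:escaped | p2:escaped
Step 4: p0:(4,4)->(4,3) | p1:escaped | p2:escaped
Step 5: p0:(4,3)->(4,2)->EXIT | p1:escaped | p2:escaped

ESCAPED ESCAPED ESCAPED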